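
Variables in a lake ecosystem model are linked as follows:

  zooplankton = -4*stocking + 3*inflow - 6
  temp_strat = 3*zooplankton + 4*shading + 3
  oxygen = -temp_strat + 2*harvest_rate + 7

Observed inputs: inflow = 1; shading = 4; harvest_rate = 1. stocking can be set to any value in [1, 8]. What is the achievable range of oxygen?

Substituting into the zooplankton equation gives zooplankton = -4*stocking - 3.
Substituting into the temp_strat equation gives temp_strat = -12*stocking + 10.
Substituting into the oxygen equation gives oxygen = 12*stocking - 1.
Linear in stocking, so extremes are at the endpoints: stocking = 1 gives oxygen = 11; stocking = 8 gives oxygen = 95.

11 to 95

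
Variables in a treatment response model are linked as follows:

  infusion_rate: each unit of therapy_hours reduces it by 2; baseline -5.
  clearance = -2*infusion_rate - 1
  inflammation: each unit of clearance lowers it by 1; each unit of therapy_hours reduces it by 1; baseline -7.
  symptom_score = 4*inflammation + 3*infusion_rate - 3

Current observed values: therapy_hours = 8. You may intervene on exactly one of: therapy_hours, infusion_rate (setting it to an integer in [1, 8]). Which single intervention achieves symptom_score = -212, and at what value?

set therapy_hours = 5

Intervening on therapy_hours: with other inputs at their observed values, symptom_score = -26*therapy_hours - 82. Solving for -212 gives therapy_hours = 5, within [1, 8].
Intervening on infusion_rate: symptom_score = 11*infusion_rate - 59. Reaching -212 requires infusion_rate = -153/11, not an integer.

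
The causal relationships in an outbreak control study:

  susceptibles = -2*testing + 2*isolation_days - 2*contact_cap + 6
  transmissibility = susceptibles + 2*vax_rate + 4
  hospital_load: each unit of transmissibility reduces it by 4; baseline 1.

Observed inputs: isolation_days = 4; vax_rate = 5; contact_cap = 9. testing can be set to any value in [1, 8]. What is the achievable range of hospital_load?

Substituting into the susceptibles equation gives susceptibles = -2*testing - 4.
Substituting into the transmissibility equation gives transmissibility = -2*testing + 10.
Substituting into the hospital_load equation gives hospital_load = 8*testing - 39.
Linear in testing, so extremes are at the endpoints: testing = 1 gives hospital_load = -31; testing = 8 gives hospital_load = 25.

-31 to 25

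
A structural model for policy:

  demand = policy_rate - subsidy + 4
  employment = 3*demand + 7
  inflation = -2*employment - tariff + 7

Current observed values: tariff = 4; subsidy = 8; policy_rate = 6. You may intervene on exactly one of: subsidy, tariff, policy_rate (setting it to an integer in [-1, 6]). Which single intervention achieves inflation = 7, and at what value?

Intervening on subsidy: inflation = 6*subsidy - 71. Reaching 7 requires subsidy = 13, outside [-1, 6].
Intervening on tariff: inflation = -tariff - 19. Reaching 7 requires tariff = -26, outside [-1, 6].
Intervening on policy_rate: with other inputs at their observed values, inflation = -6*policy_rate + 13. Solving for 7 gives policy_rate = 1, within [-1, 6].

set policy_rate = 1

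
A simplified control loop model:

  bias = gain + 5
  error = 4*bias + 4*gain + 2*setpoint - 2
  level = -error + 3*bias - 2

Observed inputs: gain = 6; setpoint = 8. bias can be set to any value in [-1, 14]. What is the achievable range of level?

Intervening on bias fixes its value directly, overriding its dependence on gain.
Substituting into the error equation gives error = 4*bias + 38.
Substituting into the level equation gives level = -bias - 40.
Linear in bias, so extremes are at the endpoints: bias = -1 gives level = -39; bias = 14 gives level = -54.

-54 to -39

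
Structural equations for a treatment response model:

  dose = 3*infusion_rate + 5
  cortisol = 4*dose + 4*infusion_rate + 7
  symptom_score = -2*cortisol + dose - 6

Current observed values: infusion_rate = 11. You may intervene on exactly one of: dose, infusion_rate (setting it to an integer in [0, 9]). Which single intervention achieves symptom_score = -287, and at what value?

set infusion_rate = 8

Intervening on dose: symptom_score = -7*dose - 108. Reaching -287 requires dose = 179/7, not an integer.
Intervening on infusion_rate: with other inputs at their observed values, symptom_score = -29*infusion_rate - 55. Solving for -287 gives infusion_rate = 8, within [0, 9].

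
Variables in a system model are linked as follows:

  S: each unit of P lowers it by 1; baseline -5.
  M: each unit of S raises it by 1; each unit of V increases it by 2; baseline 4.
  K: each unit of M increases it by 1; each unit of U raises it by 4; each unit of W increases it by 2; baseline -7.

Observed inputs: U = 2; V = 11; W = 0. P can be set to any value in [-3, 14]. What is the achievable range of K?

Substituting into the M equation gives M = -P + 21.
Substituting into the K equation gives K = -P + 22.
Linear in P, so extremes are at the endpoints: P = -3 gives K = 25; P = 14 gives K = 8.

8 to 25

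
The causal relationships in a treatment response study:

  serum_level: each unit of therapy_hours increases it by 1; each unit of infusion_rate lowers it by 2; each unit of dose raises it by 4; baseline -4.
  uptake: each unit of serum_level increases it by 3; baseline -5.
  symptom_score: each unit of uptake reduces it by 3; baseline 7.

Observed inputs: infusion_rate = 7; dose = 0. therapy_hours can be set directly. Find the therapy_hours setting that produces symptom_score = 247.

Substituting into the serum_level equation gives serum_level = therapy_hours - 18.
Substituting into the uptake equation gives uptake = 3*therapy_hours - 59.
So symptom_score = -9*therapy_hours + 184.
Solve -9*therapy_hours + 184 = 247: therapy_hours = (247 - 184) / -9 = -7.

therapy_hours = -7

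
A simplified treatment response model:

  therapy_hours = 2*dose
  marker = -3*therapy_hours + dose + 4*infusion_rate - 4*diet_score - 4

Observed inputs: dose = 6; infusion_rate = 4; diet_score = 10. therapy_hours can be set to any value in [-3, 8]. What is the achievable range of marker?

-46 to -13

Intervening on therapy_hours fixes its value directly, overriding its dependence on dose.
Substituting into the marker equation gives marker = -3*therapy_hours - 22.
Linear in therapy_hours, so extremes are at the endpoints: therapy_hours = -3 gives marker = -13; therapy_hours = 8 gives marker = -46.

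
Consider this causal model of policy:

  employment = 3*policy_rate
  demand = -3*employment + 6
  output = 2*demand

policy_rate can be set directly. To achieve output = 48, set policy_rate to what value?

policy_rate = -2

Substituting into the demand equation gives demand = -9*policy_rate + 6.
This gives output = -18*policy_rate + 12.
Solve -18*policy_rate + 12 = 48: policy_rate = (48 - 12) / -18 = -2.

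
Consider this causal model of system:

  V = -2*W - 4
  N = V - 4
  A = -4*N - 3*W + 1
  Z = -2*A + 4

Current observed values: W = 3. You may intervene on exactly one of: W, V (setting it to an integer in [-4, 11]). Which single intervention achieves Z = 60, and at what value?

set V = 9

Intervening on W: Z = -10*W - 62. Reaching 60 requires W = -61/5, not an integer.
Intervening on V: with other inputs at their observed values, Z = 8*V - 12. Solving for 60 gives V = 9, within [-4, 11].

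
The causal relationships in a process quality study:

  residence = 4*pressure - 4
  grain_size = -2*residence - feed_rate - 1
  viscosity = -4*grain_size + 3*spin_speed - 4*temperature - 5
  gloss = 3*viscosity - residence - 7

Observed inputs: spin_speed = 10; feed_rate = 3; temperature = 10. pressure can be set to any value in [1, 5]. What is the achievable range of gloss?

-4 to 364

Substituting into the grain_size equation gives grain_size = -8*pressure + 4.
So viscosity = 32*pressure - 31.
This gives gloss = 92*pressure - 96.
Linear in pressure, so extremes are at the endpoints: pressure = 1 gives gloss = -4; pressure = 5 gives gloss = 364.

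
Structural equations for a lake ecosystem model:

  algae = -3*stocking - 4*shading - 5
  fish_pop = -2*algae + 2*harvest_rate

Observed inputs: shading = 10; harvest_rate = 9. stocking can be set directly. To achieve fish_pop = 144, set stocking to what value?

stocking = 6

Substituting into the algae equation gives algae = -3*stocking - 45.
Substituting into the fish_pop equation gives fish_pop = 6*stocking + 108.
Solve 6*stocking + 108 = 144: stocking = (144 - 108) / 6 = 6.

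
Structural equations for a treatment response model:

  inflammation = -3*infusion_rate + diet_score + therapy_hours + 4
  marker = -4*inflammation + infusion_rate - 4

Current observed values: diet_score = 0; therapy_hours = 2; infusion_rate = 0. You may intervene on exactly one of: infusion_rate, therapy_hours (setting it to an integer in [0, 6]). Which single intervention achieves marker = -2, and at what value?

Intervening on infusion_rate: with other inputs at their observed values, marker = 13*infusion_rate - 28. Solving for -2 gives infusion_rate = 2, within [0, 6].
Intervening on therapy_hours: marker = -4*therapy_hours - 20. Reaching -2 requires therapy_hours = -9/2, not an integer.

set infusion_rate = 2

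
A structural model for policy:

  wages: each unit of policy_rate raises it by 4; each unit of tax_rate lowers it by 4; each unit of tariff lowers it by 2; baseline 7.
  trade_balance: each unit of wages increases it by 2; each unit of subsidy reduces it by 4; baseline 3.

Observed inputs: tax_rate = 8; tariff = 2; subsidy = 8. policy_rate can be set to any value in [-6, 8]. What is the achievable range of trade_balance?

Substituting into the wages equation gives wages = 4*policy_rate - 29.
This gives trade_balance = 8*policy_rate - 87.
Linear in policy_rate, so extremes are at the endpoints: policy_rate = -6 gives trade_balance = -135; policy_rate = 8 gives trade_balance = -23.

-135 to -23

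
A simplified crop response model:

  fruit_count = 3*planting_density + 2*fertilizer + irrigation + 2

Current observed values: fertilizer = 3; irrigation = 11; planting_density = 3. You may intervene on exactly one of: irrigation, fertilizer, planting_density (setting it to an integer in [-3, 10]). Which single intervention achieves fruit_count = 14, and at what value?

Intervening on irrigation: with other inputs at their observed values, fruit_count = irrigation + 17. Solving for 14 gives irrigation = -3, within [-3, 10].
Intervening on fertilizer: fruit_count = 2*fertilizer + 22. Reaching 14 requires fertilizer = -4, outside [-3, 10].
Intervening on planting_density: fruit_count = 3*planting_density + 19. Reaching 14 requires planting_density = -5/3, not an integer.

set irrigation = -3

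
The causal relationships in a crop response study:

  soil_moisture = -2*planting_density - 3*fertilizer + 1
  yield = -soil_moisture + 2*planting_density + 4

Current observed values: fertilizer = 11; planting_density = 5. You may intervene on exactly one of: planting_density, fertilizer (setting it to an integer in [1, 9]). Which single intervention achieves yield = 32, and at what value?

Intervening on planting_density: yield = 4*planting_density + 36. Reaching 32 requires planting_density = -1, outside [1, 9].
Intervening on fertilizer: with other inputs at their observed values, yield = 3*fertilizer + 23. Solving for 32 gives fertilizer = 3, within [1, 9].

set fertilizer = 3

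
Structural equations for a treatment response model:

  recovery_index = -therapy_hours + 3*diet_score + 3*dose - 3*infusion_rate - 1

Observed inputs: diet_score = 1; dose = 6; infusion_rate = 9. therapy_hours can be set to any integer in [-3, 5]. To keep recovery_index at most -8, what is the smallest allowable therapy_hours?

therapy_hours = 1

Substituting into the recovery_index equation gives recovery_index = -therapy_hours - 7.
Require -therapy_hours - 7 ≤ -8, so therapy_hours ≥ 1.
The smallest integer in [-3, 5] satisfying this is 1.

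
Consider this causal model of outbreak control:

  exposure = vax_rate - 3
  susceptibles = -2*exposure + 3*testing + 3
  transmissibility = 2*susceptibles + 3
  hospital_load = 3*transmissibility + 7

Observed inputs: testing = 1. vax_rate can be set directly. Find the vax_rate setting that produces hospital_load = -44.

vax_rate = 11

Substituting into the susceptibles equation gives susceptibles = -2*vax_rate + 12.
This gives transmissibility = -4*vax_rate + 27.
Substituting into the hospital_load equation gives hospital_load = -12*vax_rate + 88.
Solve -12*vax_rate + 88 = -44: vax_rate = (-44 - 88) / -12 = 11.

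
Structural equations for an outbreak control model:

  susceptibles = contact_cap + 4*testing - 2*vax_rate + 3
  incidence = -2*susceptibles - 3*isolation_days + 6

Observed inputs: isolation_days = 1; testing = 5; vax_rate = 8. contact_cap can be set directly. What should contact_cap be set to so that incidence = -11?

Substituting into the susceptibles equation gives susceptibles = contact_cap + 7.
incidence becomes -2*contact_cap - 11.
Solve -2*contact_cap - 11 = -11: contact_cap = (-11 + 11) / -2 = 0.

contact_cap = 0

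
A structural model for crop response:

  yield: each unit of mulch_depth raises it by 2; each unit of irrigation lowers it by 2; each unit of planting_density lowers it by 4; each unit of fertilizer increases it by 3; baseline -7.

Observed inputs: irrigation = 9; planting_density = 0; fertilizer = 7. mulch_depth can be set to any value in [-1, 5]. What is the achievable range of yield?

Substituting into the yield equation gives yield = 2*mulch_depth - 4.
Linear in mulch_depth, so extremes are at the endpoints: mulch_depth = -1 gives yield = -6; mulch_depth = 5 gives yield = 6.

-6 to 6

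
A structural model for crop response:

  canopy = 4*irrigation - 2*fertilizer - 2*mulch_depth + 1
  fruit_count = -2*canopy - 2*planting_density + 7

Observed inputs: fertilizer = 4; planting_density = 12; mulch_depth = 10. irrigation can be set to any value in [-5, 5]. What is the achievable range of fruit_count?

Substituting into the canopy equation gives canopy = 4*irrigation - 27.
Substituting into the fruit_count equation gives fruit_count = -8*irrigation + 37.
Linear in irrigation, so extremes are at the endpoints: irrigation = -5 gives fruit_count = 77; irrigation = 5 gives fruit_count = -3.

-3 to 77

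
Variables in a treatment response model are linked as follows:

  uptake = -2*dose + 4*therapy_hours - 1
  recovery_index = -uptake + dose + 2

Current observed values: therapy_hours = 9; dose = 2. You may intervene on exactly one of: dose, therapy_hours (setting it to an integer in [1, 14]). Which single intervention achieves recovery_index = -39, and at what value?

set therapy_hours = 12

Intervening on dose: recovery_index = 3*dose - 33. Reaching -39 requires dose = -2, outside [1, 14].
Intervening on therapy_hours: with other inputs at their observed values, recovery_index = -4*therapy_hours + 9. Solving for -39 gives therapy_hours = 12, within [1, 14].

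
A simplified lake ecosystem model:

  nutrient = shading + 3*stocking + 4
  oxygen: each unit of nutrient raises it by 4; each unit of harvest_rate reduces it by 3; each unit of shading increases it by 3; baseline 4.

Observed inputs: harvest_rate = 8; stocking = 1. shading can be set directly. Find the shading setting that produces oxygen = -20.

Substituting into the nutrient equation gives nutrient = shading + 7.
So oxygen = 7*shading + 8.
Solve 7*shading + 8 = -20: shading = (-20 - 8) / 7 = -4.

shading = -4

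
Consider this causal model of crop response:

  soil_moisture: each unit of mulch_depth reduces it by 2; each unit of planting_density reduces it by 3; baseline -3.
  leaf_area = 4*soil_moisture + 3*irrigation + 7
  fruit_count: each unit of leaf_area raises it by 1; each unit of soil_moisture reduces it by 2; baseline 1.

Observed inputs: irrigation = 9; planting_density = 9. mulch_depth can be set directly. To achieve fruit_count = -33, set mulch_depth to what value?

Substituting into the soil_moisture equation gives soil_moisture = -2*mulch_depth - 30.
Substituting into the leaf_area equation gives leaf_area = -8*mulch_depth - 86.
Substituting into the fruit_count equation gives fruit_count = -4*mulch_depth - 25.
Solve -4*mulch_depth - 25 = -33: mulch_depth = (-33 + 25) / -4 = 2.

mulch_depth = 2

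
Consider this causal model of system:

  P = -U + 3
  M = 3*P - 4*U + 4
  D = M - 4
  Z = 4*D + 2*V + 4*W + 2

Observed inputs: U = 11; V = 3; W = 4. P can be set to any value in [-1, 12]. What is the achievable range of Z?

-164 to -8

Intervening on P fixes its value directly, overriding its dependence on U.
Substituting into the M equation gives M = 3*P - 40.
Substituting into the D equation gives D = 3*P - 44.
Z becomes 12*P - 152.
Linear in P, so extremes are at the endpoints: P = -1 gives Z = -164; P = 12 gives Z = -8.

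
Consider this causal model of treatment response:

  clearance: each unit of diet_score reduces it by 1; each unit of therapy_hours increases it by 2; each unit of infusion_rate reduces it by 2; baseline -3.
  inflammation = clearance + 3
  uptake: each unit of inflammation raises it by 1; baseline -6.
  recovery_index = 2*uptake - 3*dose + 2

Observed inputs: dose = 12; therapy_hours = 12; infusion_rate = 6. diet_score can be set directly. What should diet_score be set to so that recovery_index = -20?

Substituting into the clearance equation gives clearance = -diet_score + 9.
Substituting into the inflammation equation gives inflammation = -diet_score + 12.
So uptake = -diet_score + 6.
recovery_index becomes -2*diet_score - 22.
Solve -2*diet_score - 22 = -20: diet_score = (-20 + 22) / -2 = -1.

diet_score = -1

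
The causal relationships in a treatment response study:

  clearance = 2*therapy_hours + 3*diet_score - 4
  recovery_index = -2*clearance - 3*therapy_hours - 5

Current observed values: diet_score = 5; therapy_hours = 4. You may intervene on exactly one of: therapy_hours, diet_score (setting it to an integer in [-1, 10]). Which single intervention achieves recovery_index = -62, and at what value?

Intervening on therapy_hours: with other inputs at their observed values, recovery_index = -7*therapy_hours - 27. Solving for -62 gives therapy_hours = 5, within [-1, 10].
Intervening on diet_score: recovery_index = -6*diet_score - 25. Reaching -62 requires diet_score = 37/6, not an integer.

set therapy_hours = 5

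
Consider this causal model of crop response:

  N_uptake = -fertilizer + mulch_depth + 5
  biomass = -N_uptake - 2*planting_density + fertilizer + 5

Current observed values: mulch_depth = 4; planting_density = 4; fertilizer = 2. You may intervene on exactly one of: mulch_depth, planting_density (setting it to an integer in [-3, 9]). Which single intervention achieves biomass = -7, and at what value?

Intervening on mulch_depth: with other inputs at their observed values, biomass = -mulch_depth - 4. Solving for -7 gives mulch_depth = 3, within [-3, 9].
Intervening on planting_density: biomass = -2*planting_density. Reaching -7 requires planting_density = 7/2, not an integer.

set mulch_depth = 3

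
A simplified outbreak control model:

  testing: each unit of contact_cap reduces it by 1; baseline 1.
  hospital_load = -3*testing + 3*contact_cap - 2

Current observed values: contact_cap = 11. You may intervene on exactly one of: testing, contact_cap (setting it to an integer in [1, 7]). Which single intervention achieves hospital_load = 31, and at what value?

set contact_cap = 6

Intervening on testing: hospital_load = -3*testing + 31. Reaching 31 requires testing = 0, outside [1, 7].
Intervening on contact_cap: with other inputs at their observed values, hospital_load = 6*contact_cap - 5. Solving for 31 gives contact_cap = 6, within [1, 7].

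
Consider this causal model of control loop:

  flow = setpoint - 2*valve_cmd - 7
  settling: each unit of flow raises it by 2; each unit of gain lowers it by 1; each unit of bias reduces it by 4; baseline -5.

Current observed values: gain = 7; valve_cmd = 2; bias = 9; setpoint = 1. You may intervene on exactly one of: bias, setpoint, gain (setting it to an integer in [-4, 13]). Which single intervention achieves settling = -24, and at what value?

set bias = -2

Intervening on bias: with other inputs at their observed values, settling = -4*bias - 32. Solving for -24 gives bias = -2, within [-4, 13].
Intervening on setpoint: settling = 2*setpoint - 70. Reaching -24 requires setpoint = 23, outside [-4, 13].
Intervening on gain: settling = -gain - 61. Reaching -24 requires gain = -37, outside [-4, 13].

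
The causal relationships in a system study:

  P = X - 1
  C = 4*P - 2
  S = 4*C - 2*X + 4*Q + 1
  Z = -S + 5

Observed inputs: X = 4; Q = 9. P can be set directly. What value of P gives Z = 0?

P = -1

Intervening on P fixes its value directly, overriding its dependence on X.
Substituting into the S equation gives S = 16*P + 21.
Z becomes -16*P - 16.
Solve -16*P - 16 = 0: P = (0 + 16) / -16 = -1.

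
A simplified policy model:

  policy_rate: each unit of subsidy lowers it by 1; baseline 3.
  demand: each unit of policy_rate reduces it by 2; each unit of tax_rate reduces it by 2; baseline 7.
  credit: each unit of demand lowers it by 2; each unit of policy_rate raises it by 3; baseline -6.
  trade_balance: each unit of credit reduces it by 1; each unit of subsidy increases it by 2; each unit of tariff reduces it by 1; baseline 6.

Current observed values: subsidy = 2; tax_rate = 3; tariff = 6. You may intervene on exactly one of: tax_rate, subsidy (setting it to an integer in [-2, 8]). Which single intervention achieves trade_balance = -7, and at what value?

Intervening on tax_rate: with other inputs at their observed values, trade_balance = -4*tax_rate + 17. Solving for -7 gives tax_rate = 6, within [-2, 8].
Intervening on subsidy: trade_balance = 9*subsidy - 13. Reaching -7 requires subsidy = 2/3, not an integer.

set tax_rate = 6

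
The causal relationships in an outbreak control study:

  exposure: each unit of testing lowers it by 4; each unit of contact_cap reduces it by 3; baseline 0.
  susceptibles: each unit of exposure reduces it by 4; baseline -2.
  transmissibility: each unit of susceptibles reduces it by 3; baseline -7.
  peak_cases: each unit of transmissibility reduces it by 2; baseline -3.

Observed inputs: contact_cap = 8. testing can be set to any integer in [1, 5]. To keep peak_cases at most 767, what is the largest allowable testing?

Substituting into the exposure equation gives exposure = -4*testing - 24.
susceptibles becomes 16*testing + 94.
Substituting into the transmissibility equation gives transmissibility = -48*testing - 289.
This gives peak_cases = 96*testing + 575.
Require 96*testing + 575 ≤ 767, so testing ≤ 2.
The largest integer in [1, 5] satisfying this is 2.

testing = 2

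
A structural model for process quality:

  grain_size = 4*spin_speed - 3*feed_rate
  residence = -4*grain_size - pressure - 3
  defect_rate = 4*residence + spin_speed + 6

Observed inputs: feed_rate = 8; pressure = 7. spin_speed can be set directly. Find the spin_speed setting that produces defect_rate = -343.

Substituting into the grain_size equation gives grain_size = 4*spin_speed - 24.
Substituting into the residence equation gives residence = -16*spin_speed + 86.
This gives defect_rate = -63*spin_speed + 350.
Solve -63*spin_speed + 350 = -343: spin_speed = (-343 - 350) / -63 = 11.

spin_speed = 11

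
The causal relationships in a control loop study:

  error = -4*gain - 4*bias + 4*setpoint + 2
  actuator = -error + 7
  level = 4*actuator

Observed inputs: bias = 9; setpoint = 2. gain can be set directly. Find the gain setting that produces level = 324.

gain = 12

Substituting into the error equation gives error = -4*gain - 26.
So actuator = 4*gain + 33.
So level = 16*gain + 132.
Solve 16*gain + 132 = 324: gain = (324 - 132) / 16 = 12.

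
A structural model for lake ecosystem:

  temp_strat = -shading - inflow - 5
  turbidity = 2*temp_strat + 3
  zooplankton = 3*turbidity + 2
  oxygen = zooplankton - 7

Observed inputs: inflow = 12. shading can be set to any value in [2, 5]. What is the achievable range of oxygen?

-128 to -110

Substituting into the temp_strat equation gives temp_strat = -shading - 17.
Substituting into the turbidity equation gives turbidity = -2*shading - 31.
This gives zooplankton = -6*shading - 91.
So oxygen = -6*shading - 98.
Linear in shading, so extremes are at the endpoints: shading = 2 gives oxygen = -110; shading = 5 gives oxygen = -128.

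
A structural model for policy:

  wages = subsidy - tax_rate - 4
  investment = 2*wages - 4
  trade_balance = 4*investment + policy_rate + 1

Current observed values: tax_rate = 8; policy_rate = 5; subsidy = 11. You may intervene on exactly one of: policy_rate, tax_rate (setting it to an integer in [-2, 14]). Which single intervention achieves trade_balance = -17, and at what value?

set policy_rate = 6

Intervening on policy_rate: with other inputs at their observed values, trade_balance = policy_rate - 23. Solving for -17 gives policy_rate = 6, within [-2, 14].
Intervening on tax_rate: trade_balance = -8*tax_rate + 46. Reaching -17 requires tax_rate = 63/8, not an integer.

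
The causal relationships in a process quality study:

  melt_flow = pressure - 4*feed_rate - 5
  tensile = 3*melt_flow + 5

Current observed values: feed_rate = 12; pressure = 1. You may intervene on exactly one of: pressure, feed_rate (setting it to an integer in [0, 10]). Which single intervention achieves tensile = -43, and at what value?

Intervening on pressure: tensile = 3*pressure - 154. Reaching -43 requires pressure = 37, outside [0, 10].
Intervening on feed_rate: with other inputs at their observed values, tensile = -12*feed_rate - 7. Solving for -43 gives feed_rate = 3, within [0, 10].

set feed_rate = 3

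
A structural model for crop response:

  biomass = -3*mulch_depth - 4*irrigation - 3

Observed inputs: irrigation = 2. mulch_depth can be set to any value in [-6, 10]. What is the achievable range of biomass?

Substituting into the biomass equation gives biomass = -3*mulch_depth - 11.
Linear in mulch_depth, so extremes are at the endpoints: mulch_depth = -6 gives biomass = 7; mulch_depth = 10 gives biomass = -41.

-41 to 7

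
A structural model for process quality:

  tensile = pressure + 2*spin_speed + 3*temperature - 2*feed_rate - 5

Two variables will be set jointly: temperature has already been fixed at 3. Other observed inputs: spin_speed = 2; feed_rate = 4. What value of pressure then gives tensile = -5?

pressure = -5

With temperature held at 3:
Substituting into the tensile equation gives tensile = pressure.
Solve pressure = -5: pressure = -5 / 1 = -5.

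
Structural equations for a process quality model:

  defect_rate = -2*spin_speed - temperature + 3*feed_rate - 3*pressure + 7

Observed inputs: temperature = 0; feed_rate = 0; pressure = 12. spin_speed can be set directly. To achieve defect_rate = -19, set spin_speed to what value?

spin_speed = -5

Substituting into the defect_rate equation gives defect_rate = -2*spin_speed - 29.
Solve -2*spin_speed - 29 = -19: spin_speed = (-19 + 29) / -2 = -5.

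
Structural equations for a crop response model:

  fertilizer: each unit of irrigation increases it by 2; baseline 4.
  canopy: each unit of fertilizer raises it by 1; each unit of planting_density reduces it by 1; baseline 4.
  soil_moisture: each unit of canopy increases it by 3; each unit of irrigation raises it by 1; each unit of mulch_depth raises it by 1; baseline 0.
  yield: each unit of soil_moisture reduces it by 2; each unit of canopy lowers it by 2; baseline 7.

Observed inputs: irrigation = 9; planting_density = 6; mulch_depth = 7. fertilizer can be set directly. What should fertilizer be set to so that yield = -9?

fertilizer = 0

Intervening on fertilizer fixes its value directly, overriding its dependence on irrigation.
Substituting into the canopy equation gives canopy = fertilizer - 2.
So soil_moisture = 3*fertilizer + 10.
This gives yield = -8*fertilizer - 9.
Solve -8*fertilizer - 9 = -9: fertilizer = (-9 + 9) / -8 = 0.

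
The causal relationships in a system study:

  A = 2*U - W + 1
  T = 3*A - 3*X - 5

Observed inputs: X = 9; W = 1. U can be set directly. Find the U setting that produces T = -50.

U = -3

Substituting into the A equation gives A = 2*U.
Substituting into the T equation gives T = 6*U - 32.
Solve 6*U - 32 = -50: U = (-50 + 32) / 6 = -3.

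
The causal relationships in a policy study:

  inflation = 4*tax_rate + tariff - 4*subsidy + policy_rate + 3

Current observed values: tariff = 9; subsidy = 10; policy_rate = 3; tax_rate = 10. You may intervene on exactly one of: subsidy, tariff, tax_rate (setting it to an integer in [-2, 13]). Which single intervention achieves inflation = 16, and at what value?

Intervening on subsidy: inflation = -4*subsidy + 55. Reaching 16 requires subsidy = 39/4, not an integer.
Intervening on tariff: with other inputs at their observed values, inflation = tariff + 6. Solving for 16 gives tariff = 10, within [-2, 13].
Intervening on tax_rate: inflation = 4*tax_rate - 25. Reaching 16 requires tax_rate = 41/4, not an integer.

set tariff = 10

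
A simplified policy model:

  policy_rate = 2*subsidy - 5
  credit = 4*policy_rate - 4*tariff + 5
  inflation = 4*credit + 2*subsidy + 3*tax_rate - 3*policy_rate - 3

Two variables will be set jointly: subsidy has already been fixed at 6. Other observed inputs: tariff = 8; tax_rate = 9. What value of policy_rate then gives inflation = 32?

policy_rate = 8

With subsidy held at 6:
Intervening on policy_rate fixes its value directly, overriding its dependence on subsidy.
Substituting into the credit equation gives credit = 4*policy_rate - 27.
Substituting into the inflation equation gives inflation = 13*policy_rate - 72.
Solve 13*policy_rate - 72 = 32: policy_rate = (32 + 72) / 13 = 8.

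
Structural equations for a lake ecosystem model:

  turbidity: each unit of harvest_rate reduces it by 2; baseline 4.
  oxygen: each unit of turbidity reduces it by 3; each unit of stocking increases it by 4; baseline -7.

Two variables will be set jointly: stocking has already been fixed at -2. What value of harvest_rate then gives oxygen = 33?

harvest_rate = 10

With stocking held at -2:
Substituting into the oxygen equation gives oxygen = 6*harvest_rate - 27.
Solve 6*harvest_rate - 27 = 33: harvest_rate = (33 + 27) / 6 = 10.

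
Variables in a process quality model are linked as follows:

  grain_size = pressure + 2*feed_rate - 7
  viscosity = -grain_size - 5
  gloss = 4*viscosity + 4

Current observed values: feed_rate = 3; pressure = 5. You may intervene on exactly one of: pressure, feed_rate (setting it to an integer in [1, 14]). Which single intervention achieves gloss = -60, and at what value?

Intervening on pressure: with other inputs at their observed values, gloss = -4*pressure - 12. Solving for -60 gives pressure = 12, within [1, 14].
Intervening on feed_rate: gloss = -8*feed_rate - 8. Reaching -60 requires feed_rate = 13/2, not an integer.

set pressure = 12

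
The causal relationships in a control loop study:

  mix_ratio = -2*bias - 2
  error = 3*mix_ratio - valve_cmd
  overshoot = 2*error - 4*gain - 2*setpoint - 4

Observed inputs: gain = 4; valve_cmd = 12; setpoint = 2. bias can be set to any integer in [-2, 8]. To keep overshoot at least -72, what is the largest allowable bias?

bias = 1

Substituting into the error equation gives error = -6*bias - 18.
This gives overshoot = -12*bias - 60.
Require -12*bias - 60 ≥ -72, so bias ≤ 1.
The largest integer in [-2, 8] satisfying this is 1.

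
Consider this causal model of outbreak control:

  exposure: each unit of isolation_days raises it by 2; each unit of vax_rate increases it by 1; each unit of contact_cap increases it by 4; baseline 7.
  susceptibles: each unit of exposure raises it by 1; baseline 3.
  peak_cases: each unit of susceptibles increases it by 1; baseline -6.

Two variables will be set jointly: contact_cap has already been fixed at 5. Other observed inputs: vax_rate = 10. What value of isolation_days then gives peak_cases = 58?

isolation_days = 12

With contact_cap held at 5:
Substituting into the exposure equation gives exposure = 2*isolation_days + 37.
This gives susceptibles = 2*isolation_days + 40.
This gives peak_cases = 2*isolation_days + 34.
Solve 2*isolation_days + 34 = 58: isolation_days = (58 - 34) / 2 = 12.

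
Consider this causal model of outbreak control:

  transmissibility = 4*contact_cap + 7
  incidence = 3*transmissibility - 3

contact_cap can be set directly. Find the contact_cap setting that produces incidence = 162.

contact_cap = 12

Substituting into the incidence equation gives incidence = 12*contact_cap + 18.
Solve 12*contact_cap + 18 = 162: contact_cap = (162 - 18) / 12 = 12.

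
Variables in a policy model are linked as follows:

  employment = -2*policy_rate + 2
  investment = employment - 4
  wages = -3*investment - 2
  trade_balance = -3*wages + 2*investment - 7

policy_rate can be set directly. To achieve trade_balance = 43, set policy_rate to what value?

policy_rate = -3

Substituting into the investment equation gives investment = -2*policy_rate - 2.
wages becomes 6*policy_rate + 4.
So trade_balance = -22*policy_rate - 23.
Solve -22*policy_rate - 23 = 43: policy_rate = (43 + 23) / -22 = -3.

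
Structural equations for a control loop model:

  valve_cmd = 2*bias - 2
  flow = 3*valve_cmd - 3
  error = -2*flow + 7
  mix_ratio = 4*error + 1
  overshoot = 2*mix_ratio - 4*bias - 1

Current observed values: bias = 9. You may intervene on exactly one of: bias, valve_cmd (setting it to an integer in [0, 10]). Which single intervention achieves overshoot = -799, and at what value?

set bias = 10

Intervening on bias: with other inputs at their observed values, overshoot = -100*bias + 201. Solving for -799 gives bias = 10, within [0, 10].
Intervening on valve_cmd: overshoot = -48*valve_cmd + 69. Reaching -799 requires valve_cmd = 217/12, not an integer.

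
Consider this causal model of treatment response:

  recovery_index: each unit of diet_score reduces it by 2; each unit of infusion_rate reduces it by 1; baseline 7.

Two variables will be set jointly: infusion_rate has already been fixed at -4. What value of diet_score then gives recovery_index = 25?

With infusion_rate held at -4:
Substituting into the recovery_index equation gives recovery_index = -2*diet_score + 11.
Solve -2*diet_score + 11 = 25: diet_score = (25 - 11) / -2 = -7.

diet_score = -7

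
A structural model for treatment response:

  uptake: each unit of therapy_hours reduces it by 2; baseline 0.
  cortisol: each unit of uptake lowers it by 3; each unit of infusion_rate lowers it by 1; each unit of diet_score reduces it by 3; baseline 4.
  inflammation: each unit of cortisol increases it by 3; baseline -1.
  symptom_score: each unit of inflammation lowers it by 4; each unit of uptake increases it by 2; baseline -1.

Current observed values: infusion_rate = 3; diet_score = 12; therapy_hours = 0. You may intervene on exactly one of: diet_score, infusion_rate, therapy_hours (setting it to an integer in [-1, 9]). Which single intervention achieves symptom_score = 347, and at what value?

Intervening on diet_score: symptom_score = 36*diet_score - 9. Reaching 347 requires diet_score = 89/9, not an integer.
Intervening on infusion_rate: symptom_score = 12*infusion_rate + 387. Reaching 347 requires infusion_rate = -10/3, not an integer.
Intervening on therapy_hours: with other inputs at their observed values, symptom_score = -76*therapy_hours + 423. Solving for 347 gives therapy_hours = 1, within [-1, 9].

set therapy_hours = 1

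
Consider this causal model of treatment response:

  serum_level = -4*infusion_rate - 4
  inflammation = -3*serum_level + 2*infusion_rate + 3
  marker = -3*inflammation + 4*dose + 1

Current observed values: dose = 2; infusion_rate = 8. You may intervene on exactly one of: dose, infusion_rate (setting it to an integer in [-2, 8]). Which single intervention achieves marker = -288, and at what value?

Intervening on dose: marker = 4*dose - 380. Reaching -288 requires dose = 23, outside [-2, 8].
Intervening on infusion_rate: with other inputs at their observed values, marker = -42*infusion_rate - 36. Solving for -288 gives infusion_rate = 6, within [-2, 8].

set infusion_rate = 6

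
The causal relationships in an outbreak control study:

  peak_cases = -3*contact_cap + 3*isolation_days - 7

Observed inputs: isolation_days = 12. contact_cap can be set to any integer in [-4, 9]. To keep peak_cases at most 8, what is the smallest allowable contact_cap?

Substituting into the peak_cases equation gives peak_cases = -3*contact_cap + 29.
Require -3*contact_cap + 29 ≤ 8, so contact_cap ≥ 7.
The smallest integer in [-4, 9] satisfying this is 7.

contact_cap = 7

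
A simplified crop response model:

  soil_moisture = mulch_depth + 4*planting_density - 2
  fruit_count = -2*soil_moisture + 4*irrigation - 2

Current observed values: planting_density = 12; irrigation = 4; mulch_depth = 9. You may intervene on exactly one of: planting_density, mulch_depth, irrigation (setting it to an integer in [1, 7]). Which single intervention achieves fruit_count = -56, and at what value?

set planting_density = 7

Intervening on planting_density: with other inputs at their observed values, fruit_count = -8*planting_density. Solving for -56 gives planting_density = 7, within [1, 7].
Intervening on mulch_depth: fruit_count = -2*mulch_depth - 78. Reaching -56 requires mulch_depth = -11, outside [1, 7].
Intervening on irrigation: fruit_count = 4*irrigation - 112. Reaching -56 requires irrigation = 14, outside [1, 7].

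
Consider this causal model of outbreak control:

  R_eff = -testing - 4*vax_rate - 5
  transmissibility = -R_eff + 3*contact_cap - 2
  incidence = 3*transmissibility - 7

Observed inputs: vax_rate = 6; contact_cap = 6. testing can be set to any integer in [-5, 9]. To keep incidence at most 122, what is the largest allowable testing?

testing = -2

Substituting into the R_eff equation gives R_eff = -testing - 29.
Substituting into the transmissibility equation gives transmissibility = testing + 45.
This gives incidence = 3*testing + 128.
Require 3*testing + 128 ≤ 122, so testing ≤ -2.
The largest integer in [-5, 9] satisfying this is -2.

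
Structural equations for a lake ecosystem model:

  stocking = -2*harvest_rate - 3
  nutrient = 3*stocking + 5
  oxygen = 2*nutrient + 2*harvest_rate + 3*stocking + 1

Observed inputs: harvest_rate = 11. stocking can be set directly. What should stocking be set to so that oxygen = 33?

Intervening on stocking fixes its value directly, overriding its dependence on harvest_rate.
Substituting into the oxygen equation gives oxygen = 9*stocking + 33.
Solve 9*stocking + 33 = 33: stocking = (33 - 33) / 9 = 0.

stocking = 0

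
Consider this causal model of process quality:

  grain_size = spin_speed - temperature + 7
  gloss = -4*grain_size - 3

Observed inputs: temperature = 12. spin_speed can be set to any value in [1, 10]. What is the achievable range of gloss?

-23 to 13

Substituting into the grain_size equation gives grain_size = spin_speed - 5.
Substituting into the gloss equation gives gloss = -4*spin_speed + 17.
Linear in spin_speed, so extremes are at the endpoints: spin_speed = 1 gives gloss = 13; spin_speed = 10 gives gloss = -23.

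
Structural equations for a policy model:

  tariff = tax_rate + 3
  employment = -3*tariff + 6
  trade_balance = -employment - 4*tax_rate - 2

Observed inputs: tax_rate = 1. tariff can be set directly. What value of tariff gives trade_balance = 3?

Intervening on tariff fixes its value directly, overriding its dependence on tax_rate.
Substituting into the trade_balance equation gives trade_balance = 3*tariff - 12.
Solve 3*tariff - 12 = 3: tariff = (3 + 12) / 3 = 5.

tariff = 5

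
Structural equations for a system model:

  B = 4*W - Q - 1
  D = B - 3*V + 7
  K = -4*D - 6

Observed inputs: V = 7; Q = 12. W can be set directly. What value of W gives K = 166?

Substituting into the B equation gives B = 4*W - 13.
This gives D = 4*W - 27.
K becomes -16*W + 102.
Solve -16*W + 102 = 166: W = (166 - 102) / -16 = -4.

W = -4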